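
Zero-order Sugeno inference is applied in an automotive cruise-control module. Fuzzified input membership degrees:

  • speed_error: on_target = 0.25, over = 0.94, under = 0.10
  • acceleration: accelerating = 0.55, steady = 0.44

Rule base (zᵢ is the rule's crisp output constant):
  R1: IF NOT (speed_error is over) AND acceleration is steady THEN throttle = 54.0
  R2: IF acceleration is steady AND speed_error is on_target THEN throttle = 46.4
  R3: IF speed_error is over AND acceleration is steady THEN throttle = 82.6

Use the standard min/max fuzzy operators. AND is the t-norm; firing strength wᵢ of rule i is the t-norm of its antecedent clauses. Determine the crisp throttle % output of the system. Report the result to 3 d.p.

R1 (z=54.0): ¬over=1−0.94=0.06, steady=0.44; AND[min(a, b)] → w = 0.06
R2 (z=46.4): steady=0.44, on_target=0.25; AND[min(a, b)] → w = 0.25
R3 (z=82.6): over=0.94, steady=0.44; AND[min(a, b)] → w = 0.44
Weighted average = (0.06·54.0 + 0.25·46.4 + 0.44·82.6) / (0.06 + 0.25 + 0.44)
  = 51.1840 / 0.7500 = 68.245

68.245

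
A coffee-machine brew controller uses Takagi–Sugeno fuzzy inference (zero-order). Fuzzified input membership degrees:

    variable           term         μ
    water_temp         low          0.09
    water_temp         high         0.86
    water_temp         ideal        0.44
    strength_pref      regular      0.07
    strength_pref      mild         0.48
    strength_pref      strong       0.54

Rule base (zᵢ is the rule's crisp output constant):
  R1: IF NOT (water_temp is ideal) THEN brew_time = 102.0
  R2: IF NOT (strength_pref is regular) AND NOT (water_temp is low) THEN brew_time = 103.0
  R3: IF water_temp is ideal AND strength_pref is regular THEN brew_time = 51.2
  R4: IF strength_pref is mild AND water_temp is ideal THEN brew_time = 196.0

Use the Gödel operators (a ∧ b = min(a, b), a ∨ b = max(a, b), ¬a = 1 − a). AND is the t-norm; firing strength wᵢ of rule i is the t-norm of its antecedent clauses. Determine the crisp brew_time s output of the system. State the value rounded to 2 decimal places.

R1 (z=102.0): ¬ideal=1−0.44=0.56 → w = 0.56
R2 (z=103.0): ¬regular=1−0.07=0.93, ¬low=1−0.09=0.91; AND[min(a, b)] → w = 0.91
R3 (z=51.2): ideal=0.44, regular=0.07; AND[min(a, b)] → w = 0.07
R4 (z=196.0): mild=0.48, ideal=0.44; AND[min(a, b)] → w = 0.44
Weighted average = (0.56·102.0 + 0.91·103.0 + 0.07·51.2 + 0.44·196.0) / (0.56 + 0.91 + 0.07 + 0.44)
  = 240.6740 / 1.9800 = 121.55

121.55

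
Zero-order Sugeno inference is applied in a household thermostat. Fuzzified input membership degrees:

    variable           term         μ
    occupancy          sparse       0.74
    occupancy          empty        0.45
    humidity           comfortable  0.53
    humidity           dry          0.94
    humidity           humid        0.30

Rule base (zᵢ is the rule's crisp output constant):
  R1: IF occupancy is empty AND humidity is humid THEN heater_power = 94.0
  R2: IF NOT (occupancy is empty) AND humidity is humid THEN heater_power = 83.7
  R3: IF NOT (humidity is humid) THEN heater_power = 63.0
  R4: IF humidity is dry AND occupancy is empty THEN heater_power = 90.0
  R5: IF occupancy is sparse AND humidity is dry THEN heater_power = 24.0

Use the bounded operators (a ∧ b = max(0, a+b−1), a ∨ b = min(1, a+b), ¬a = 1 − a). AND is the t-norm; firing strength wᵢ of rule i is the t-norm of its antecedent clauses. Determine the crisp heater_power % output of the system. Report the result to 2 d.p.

R1 (z=94.0): empty=0.45, humid=0.30; AND[max(0, a+b−1)] → w = 0.00
R2 (z=83.7): ¬empty=1−0.45=0.55, humid=0.30; AND[max(0, a+b−1)] → w = 0.00
R3 (z=63.0): ¬humid=1−0.30=0.70 → w = 0.70
R4 (z=90.0): dry=0.94, empty=0.45; AND[max(0, a+b−1)] → w = 0.39
R5 (z=24.0): sparse=0.74, dry=0.94; AND[max(0, a+b−1)] → w = 0.68
Weighted average = (0.00·94.0 + 0.00·83.7 + 0.70·63.0 + 0.39·90.0 + 0.68·24.0) / (0.00 + 0.00 + 0.70 + 0.39 + 0.68)
  = 95.5200 / 1.7700 = 53.97

53.97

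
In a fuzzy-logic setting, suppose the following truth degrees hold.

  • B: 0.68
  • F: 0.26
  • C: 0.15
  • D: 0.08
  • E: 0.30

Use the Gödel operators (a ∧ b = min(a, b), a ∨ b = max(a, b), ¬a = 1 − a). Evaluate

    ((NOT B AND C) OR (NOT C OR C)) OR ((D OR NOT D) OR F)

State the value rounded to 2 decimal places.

NOT B = 1 − 0.68 = 0.32
NOT B AND C = min(a, b) on (0.32, 0.15) = 0.15
NOT C = 1 − 0.15 = 0.85
NOT C OR C = max(a, b) on (0.85, 0.15) = 0.85
(NOT B AND C) OR (NOT C OR C) = max(a, b) on (0.15, 0.85) = 0.85
NOT D = 1 − 0.08 = 0.92
D OR NOT D = max(a, b) on (0.08, 0.92) = 0.92
(D OR NOT D) OR F = max(a, b) on (0.92, 0.26) = 0.92
((NOT B AND C) OR (NOT C OR C)) OR ((D OR NOT D) OR F) = max(a, b) on (0.85, 0.92) = 0.92

0.92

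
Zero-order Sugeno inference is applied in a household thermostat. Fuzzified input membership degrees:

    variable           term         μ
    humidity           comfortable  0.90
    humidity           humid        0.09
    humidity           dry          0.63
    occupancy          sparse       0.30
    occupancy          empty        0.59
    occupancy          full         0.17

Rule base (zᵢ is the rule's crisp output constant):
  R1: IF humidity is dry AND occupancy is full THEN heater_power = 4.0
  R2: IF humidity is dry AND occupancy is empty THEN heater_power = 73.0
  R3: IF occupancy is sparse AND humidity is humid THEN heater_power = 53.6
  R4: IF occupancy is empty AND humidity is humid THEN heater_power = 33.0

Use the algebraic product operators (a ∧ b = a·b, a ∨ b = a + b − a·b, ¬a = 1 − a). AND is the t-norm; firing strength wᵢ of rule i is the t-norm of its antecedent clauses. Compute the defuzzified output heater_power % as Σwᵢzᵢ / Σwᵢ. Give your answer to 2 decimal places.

R1 (z=4.0): dry=0.63, full=0.17; AND[a·b] → w = 0.1071
R2 (z=73.0): dry=0.63, empty=0.59; AND[a·b] → w = 0.3717
R3 (z=53.6): sparse=0.30, humid=0.09; AND[a·b] → w = 0.0270
R4 (z=33.0): empty=0.59, humid=0.09; AND[a·b] → w = 0.0531
Weighted average = (0.1071·4.0 + 0.3717·73.0 + 0.0270·53.6 + 0.0531·33.0) / (0.1071 + 0.3717 + 0.0270 + 0.0531)
  = 30.7620 / 0.5589 = 55.04

55.04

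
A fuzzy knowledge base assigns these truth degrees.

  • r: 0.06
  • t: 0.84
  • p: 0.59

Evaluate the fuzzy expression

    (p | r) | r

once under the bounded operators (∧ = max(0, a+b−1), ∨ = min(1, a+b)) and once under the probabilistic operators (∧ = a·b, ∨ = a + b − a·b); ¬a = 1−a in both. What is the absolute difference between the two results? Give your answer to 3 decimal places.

Under bounded:
  p | r = min(1, a+b) on (0.59, 0.06) = 0.65
  (p | r) | r = min(1, a+b) on (0.65, 0.06) = 0.71
  → value = 0.7100
Under probabilistic:
  p | r = a + b − a·b on (0.5900, 0.0600) = 0.6146
  (p | r) | r = a + b − a·b on (0.6146, 0.0600) = 0.6377
  → value = 0.6377
|0.7100 − 0.6377| = 0.072

0.072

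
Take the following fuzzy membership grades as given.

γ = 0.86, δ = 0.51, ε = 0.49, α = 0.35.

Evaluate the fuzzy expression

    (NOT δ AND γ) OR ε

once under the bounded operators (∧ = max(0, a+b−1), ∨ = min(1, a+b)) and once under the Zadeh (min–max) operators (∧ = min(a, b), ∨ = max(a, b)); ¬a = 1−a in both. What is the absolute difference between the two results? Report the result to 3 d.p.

Under bounded:
  NOT δ = 1 − 0.51 = 0.49
  NOT δ AND γ = max(0, a+b−1) on (0.49, 0.86) = 0.35
  (NOT δ AND γ) OR ε = min(1, a+b) on (0.35, 0.49) = 0.84
  → value = 0.8400
Under Zadeh (min–max):
  NOT δ = 1 − 0.51 = 0.49
  NOT δ AND γ = min(a, b) on (0.49, 0.86) = 0.49
  (NOT δ AND γ) OR ε = max(a, b) on (0.49, 0.49) = 0.49
  → value = 0.4900
|0.8400 − 0.4900| = 0.350

0.350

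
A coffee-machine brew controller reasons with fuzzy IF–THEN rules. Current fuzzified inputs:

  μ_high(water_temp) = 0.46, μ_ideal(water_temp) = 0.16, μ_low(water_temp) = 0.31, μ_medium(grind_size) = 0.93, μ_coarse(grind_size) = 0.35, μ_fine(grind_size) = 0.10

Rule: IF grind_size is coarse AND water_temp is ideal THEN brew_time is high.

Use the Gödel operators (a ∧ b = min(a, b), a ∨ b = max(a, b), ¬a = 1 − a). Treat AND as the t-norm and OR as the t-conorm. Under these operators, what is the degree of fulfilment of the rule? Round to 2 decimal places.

0.16

firing strength: coarse=0.35, ideal=0.16; AND[min(a, b)] → w = 0.16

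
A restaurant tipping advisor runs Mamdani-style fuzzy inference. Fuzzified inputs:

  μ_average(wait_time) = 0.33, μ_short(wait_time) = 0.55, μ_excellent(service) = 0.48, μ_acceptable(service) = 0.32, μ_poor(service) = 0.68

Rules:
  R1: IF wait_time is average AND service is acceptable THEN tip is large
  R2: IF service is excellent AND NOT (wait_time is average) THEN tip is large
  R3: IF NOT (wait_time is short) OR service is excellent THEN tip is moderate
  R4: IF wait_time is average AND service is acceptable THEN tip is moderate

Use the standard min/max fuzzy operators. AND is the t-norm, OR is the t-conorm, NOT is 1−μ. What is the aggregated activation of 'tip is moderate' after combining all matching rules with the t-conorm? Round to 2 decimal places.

0.48

R1: average=0.33, acceptable=0.32; AND[min(a, b)] → w = 0.32
R2: excellent=0.48, ¬average=1−0.33=0.67; AND[min(a, b)] → w = 0.48
R3: ¬short=1−0.55=0.45, excellent=0.48; OR[max(a, b)] → w = 0.48
R4: average=0.33, acceptable=0.32; AND[min(a, b)] → w = 0.32
Rules with consequent 'moderate': {R3, R4} → strengths 0.48, 0.32
Aggregate via t-conorm [max(a, b)]: 0.48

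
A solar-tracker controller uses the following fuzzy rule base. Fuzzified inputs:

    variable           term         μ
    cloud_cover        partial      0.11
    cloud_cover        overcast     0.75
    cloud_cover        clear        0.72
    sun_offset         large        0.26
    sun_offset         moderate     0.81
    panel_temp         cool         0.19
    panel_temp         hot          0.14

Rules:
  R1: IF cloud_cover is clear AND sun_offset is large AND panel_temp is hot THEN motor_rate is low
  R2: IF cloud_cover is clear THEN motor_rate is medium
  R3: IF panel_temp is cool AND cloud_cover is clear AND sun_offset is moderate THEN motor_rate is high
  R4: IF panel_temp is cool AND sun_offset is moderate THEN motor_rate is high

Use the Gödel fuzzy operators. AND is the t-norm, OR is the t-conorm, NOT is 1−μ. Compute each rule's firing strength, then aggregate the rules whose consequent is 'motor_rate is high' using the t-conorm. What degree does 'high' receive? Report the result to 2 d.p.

0.19

R1: clear=0.72, large=0.26, hot=0.14; AND[min(a, b)] → w = 0.14
R2: clear=0.72 → w = 0.72
R3: cool=0.19, clear=0.72, moderate=0.81; AND[min(a, b)] → w = 0.19
R4: cool=0.19, moderate=0.81; AND[min(a, b)] → w = 0.19
Rules with consequent 'high': {R3, R4} → strengths 0.19, 0.19
Aggregate via t-conorm [max(a, b)]: 0.19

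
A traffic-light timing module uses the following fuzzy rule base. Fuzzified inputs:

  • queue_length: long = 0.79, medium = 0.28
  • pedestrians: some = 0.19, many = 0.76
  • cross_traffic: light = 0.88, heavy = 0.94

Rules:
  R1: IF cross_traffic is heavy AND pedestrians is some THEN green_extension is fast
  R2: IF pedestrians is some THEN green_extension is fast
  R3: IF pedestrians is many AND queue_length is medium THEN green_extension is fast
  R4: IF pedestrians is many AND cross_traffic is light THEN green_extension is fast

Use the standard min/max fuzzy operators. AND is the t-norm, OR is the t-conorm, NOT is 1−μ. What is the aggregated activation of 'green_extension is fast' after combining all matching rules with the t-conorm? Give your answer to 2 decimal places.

0.76

R1: heavy=0.94, some=0.19; AND[min(a, b)] → w = 0.19
R2: some=0.19 → w = 0.19
R3: many=0.76, medium=0.28; AND[min(a, b)] → w = 0.28
R4: many=0.76, light=0.88; AND[min(a, b)] → w = 0.76
Rules with consequent 'fast': {R1, R2, R3, R4} → strengths 0.19, 0.19, 0.28, 0.76
Aggregate via t-conorm [max(a, b)]: 0.76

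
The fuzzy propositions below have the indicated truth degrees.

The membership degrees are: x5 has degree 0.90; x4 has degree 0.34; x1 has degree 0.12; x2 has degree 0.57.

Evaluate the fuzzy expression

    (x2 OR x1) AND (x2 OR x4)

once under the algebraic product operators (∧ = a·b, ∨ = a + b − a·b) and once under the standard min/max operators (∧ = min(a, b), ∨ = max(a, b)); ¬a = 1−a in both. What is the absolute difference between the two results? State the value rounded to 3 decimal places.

Under algebraic product:
  x2 OR x1 = a + b − a·b on (0.5700, 0.1200) = 0.6216
  x2 OR x4 = a + b − a·b on (0.5700, 0.3400) = 0.7162
  (x2 OR x1) AND (x2 OR x4) = a·b on (0.6216, 0.7162) = 0.4452
  → value = 0.4452
Under standard min/max:
  x2 OR x1 = max(a, b) on (0.57, 0.12) = 0.57
  x2 OR x4 = max(a, b) on (0.57, 0.34) = 0.57
  (x2 OR x1) AND (x2 OR x4) = min(a, b) on (0.57, 0.57) = 0.57
  → value = 0.5700
|0.4452 − 0.5700| = 0.125

0.125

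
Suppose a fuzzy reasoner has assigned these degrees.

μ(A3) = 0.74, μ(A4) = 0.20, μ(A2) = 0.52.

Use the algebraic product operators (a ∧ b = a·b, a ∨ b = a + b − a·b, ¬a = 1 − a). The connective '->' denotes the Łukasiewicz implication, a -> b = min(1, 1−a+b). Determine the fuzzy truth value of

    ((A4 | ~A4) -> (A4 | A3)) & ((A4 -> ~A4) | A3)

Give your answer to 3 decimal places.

0.952

~A4 = 1 − 0.2000 = 0.8000
A4 | ~A4 = a + b − a·b on (0.2000, 0.8000) = 0.8400
A4 | A3 = a + b − a·b on (0.2000, 0.7400) = 0.7920
(A4 | ~A4) -> (A4 | A3)  [Łukasiewicz: min(1, 1−a+b)] with a=0.8400, b=0.7920 → 0.9520
~A4 = 1 − 0.2000 = 0.8000
A4 -> ~A4  [Łukasiewicz: min(1, 1−a+b)] with a=0.2000, b=0.8000 → 1.0000
(A4 -> ~A4) | A3 = a + b − a·b on (1.0000, 0.7400) = 1.0000
((A4 | ~A4) -> (A4 | A3)) & ((A4 -> ~A4) | A3) = a·b on (0.9520, 1.0000) = 0.9520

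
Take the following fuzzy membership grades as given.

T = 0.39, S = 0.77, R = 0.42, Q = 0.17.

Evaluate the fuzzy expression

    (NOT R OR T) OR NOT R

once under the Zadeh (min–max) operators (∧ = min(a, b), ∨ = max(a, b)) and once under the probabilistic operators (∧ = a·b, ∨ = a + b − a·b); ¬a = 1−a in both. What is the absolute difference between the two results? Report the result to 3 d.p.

Under Zadeh (min–max):
  NOT R = 1 − 0.42 = 0.58
  NOT R OR T = max(a, b) on (0.58, 0.39) = 0.58
  NOT R = 1 − 0.42 = 0.58
  (NOT R OR T) OR NOT R = max(a, b) on (0.58, 0.58) = 0.58
  → value = 0.5800
Under probabilistic:
  NOT R = 1 − 0.4200 = 0.5800
  NOT R OR T = a + b − a·b on (0.5800, 0.3900) = 0.7438
  NOT R = 1 − 0.4200 = 0.5800
  (NOT R OR T) OR NOT R = a + b − a·b on (0.7438, 0.5800) = 0.8924
  → value = 0.8924
|0.5800 − 0.8924| = 0.312

0.312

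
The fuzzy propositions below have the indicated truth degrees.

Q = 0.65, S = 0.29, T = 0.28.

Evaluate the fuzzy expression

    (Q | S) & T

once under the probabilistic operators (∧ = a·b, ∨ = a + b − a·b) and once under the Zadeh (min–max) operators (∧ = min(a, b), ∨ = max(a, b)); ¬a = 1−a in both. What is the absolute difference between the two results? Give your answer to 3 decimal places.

Under probabilistic:
  Q | S = a + b − a·b on (0.6500, 0.2900) = 0.7515
  (Q | S) & T = a·b on (0.7515, 0.2800) = 0.2104
  → value = 0.2104
Under Zadeh (min–max):
  Q | S = max(a, b) on (0.65, 0.29) = 0.65
  (Q | S) & T = min(a, b) on (0.65, 0.28) = 0.28
  → value = 0.2800
|0.2104 − 0.2800| = 0.070

0.070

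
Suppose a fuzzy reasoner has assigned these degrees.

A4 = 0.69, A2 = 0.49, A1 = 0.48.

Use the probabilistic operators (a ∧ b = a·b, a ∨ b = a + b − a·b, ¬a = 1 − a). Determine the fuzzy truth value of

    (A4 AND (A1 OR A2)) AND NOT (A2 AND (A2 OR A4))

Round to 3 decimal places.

A1 OR A2 = a + b − a·b on (0.4800, 0.4900) = 0.7348
A4 AND (A1 OR A2) = a·b on (0.6900, 0.7348) = 0.5070
A2 OR A4 = a + b − a·b on (0.4900, 0.6900) = 0.8419
A2 AND (A2 OR A4) = a·b on (0.4900, 0.8419) = 0.4125
NOT (A2 AND (A2 OR A4)) = 1 − 0.4125 = 0.5875
(A4 AND (A1 OR A2)) AND NOT (A2 AND (A2 OR A4)) = a·b on (0.5070, 0.5875) = 0.2979

0.298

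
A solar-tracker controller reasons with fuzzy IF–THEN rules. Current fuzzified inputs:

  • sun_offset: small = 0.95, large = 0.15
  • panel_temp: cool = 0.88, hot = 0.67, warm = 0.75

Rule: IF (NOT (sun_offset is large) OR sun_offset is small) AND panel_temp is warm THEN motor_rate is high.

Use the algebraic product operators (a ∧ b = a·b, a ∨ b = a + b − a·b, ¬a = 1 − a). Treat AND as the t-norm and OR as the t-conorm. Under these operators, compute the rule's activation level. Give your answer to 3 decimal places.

firing strength: (¬large=1−0.15=0.85 OR small=0.95) = 0.9925; AND[a·b] with warm=0.75 → w = 0.7444

0.744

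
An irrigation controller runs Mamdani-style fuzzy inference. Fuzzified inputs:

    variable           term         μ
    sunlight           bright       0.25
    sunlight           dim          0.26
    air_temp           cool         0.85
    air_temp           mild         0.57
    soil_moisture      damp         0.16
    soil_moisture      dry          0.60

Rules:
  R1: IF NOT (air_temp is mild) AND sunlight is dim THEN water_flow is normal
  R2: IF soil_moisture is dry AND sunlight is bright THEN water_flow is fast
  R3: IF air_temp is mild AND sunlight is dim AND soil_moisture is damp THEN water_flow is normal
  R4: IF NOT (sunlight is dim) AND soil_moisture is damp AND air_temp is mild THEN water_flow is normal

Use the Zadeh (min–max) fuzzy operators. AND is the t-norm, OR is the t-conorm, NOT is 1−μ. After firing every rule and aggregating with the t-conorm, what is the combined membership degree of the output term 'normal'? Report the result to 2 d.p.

0.26

R1: ¬mild=1−0.57=0.43, dim=0.26; AND[min(a, b)] → w = 0.26
R2: dry=0.60, bright=0.25; AND[min(a, b)] → w = 0.25
R3: mild=0.57, dim=0.26, damp=0.16; AND[min(a, b)] → w = 0.16
R4: ¬dim=1−0.26=0.74, damp=0.16, mild=0.57; AND[min(a, b)] → w = 0.16
Rules with consequent 'normal': {R1, R3, R4} → strengths 0.26, 0.16, 0.16
Aggregate via t-conorm [max(a, b)]: 0.26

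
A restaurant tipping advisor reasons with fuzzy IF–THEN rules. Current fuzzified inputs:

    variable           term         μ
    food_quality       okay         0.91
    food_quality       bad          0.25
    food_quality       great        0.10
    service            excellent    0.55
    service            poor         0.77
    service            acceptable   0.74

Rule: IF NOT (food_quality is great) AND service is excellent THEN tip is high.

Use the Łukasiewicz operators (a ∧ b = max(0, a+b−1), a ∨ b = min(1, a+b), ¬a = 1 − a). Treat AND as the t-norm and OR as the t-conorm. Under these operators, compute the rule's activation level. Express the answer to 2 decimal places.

firing strength: ¬great=1−0.10=0.90, excellent=0.55; AND[max(0, a+b−1)] → w = 0.45

0.45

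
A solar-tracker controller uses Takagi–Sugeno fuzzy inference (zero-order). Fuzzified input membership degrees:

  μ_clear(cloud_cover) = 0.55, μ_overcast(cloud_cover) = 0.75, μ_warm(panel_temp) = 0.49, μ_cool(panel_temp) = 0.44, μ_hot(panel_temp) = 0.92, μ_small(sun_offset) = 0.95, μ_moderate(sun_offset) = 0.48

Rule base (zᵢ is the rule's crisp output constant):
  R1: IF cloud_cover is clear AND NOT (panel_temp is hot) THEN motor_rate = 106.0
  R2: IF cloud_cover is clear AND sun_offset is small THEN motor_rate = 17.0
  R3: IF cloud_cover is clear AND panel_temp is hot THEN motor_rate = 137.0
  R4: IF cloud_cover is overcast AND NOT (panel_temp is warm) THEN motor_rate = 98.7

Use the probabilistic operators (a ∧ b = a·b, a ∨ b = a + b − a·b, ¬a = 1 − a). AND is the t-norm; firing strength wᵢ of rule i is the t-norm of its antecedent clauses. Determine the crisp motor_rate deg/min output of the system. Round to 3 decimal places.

82.901

R1 (z=106.0): clear=0.55, ¬hot=1−0.92=0.08; AND[a·b] → w = 0.0440
R2 (z=17.0): clear=0.55, small=0.95; AND[a·b] → w = 0.5225
R3 (z=137.0): clear=0.55, hot=0.92; AND[a·b] → w = 0.5060
R4 (z=98.7): overcast=0.75, ¬warm=1−0.49=0.51; AND[a·b] → w = 0.3825
Weighted average = (0.0440·106.0 + 0.5225·17.0 + 0.5060·137.0 + 0.3825·98.7) / (0.0440 + 0.5225 + 0.5060 + 0.3825)
  = 120.6213 / 1.4550 = 82.901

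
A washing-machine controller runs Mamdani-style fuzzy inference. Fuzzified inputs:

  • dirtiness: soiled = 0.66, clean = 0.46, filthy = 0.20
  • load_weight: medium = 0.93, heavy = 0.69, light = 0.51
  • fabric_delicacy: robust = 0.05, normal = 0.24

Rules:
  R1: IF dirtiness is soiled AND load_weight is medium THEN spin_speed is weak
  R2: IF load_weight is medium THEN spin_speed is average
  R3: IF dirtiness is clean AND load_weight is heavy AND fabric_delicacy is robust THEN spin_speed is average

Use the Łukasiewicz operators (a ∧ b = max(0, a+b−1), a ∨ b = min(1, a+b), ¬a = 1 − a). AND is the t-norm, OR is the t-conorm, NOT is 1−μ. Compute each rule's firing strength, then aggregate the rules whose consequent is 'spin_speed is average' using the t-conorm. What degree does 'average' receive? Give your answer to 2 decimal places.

R1: soiled=0.66, medium=0.93; AND[max(0, a+b−1)] → w = 0.59
R2: medium=0.93 → w = 0.93
R3: clean=0.46, heavy=0.69, robust=0.05; AND[max(0, a+b−1)] → w = 0.00
Rules with consequent 'average': {R2, R3} → strengths 0.93, 0.00
Aggregate via t-conorm [min(1, a+b)]: 0.93

0.93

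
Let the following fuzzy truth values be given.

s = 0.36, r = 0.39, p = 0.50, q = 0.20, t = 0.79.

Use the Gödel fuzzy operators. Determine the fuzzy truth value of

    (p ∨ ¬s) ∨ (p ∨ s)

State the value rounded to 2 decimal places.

¬s = 1 − 0.36 = 0.64
p ∨ ¬s = max(a, b) on (0.50, 0.64) = 0.64
p ∨ s = max(a, b) on (0.50, 0.36) = 0.50
(p ∨ ¬s) ∨ (p ∨ s) = max(a, b) on (0.64, 0.50) = 0.64

0.64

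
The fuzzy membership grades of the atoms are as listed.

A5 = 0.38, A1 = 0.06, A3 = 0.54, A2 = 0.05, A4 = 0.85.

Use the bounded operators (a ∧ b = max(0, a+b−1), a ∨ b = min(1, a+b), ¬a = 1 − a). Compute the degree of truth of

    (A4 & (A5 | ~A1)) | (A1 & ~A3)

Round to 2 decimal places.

0.85

~A1 = 1 − 0.06 = 0.94
A5 | ~A1 = min(1, a+b) on (0.38, 0.94) = 1.00
A4 & (A5 | ~A1) = max(0, a+b−1) on (0.85, 1.00) = 0.85
~A3 = 1 − 0.54 = 0.46
A1 & ~A3 = max(0, a+b−1) on (0.06, 0.46) = 0.00
(A4 & (A5 | ~A1)) | (A1 & ~A3) = min(1, a+b) on (0.85, 0.00) = 0.85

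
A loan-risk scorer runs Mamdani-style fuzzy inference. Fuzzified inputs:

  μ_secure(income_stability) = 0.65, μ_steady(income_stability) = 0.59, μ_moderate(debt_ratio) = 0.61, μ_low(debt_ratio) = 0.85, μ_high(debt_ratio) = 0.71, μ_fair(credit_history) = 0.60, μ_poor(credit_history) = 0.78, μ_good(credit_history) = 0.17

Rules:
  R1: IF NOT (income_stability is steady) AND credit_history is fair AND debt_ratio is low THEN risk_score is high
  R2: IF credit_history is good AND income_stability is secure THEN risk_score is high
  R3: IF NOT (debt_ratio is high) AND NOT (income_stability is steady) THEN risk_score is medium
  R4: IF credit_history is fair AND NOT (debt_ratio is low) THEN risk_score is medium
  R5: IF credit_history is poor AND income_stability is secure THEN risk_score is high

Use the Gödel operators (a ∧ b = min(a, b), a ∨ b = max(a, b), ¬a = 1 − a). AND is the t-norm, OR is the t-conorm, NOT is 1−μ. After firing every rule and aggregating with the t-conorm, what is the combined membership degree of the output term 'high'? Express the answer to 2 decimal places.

0.65

R1: ¬steady=1−0.59=0.41, fair=0.60, low=0.85; AND[min(a, b)] → w = 0.41
R2: good=0.17, secure=0.65; AND[min(a, b)] → w = 0.17
R3: ¬high=1−0.71=0.29, ¬steady=1−0.59=0.41; AND[min(a, b)] → w = 0.29
R4: fair=0.60, ¬low=1−0.85=0.15; AND[min(a, b)] → w = 0.15
R5: poor=0.78, secure=0.65; AND[min(a, b)] → w = 0.65
Rules with consequent 'high': {R1, R2, R5} → strengths 0.41, 0.17, 0.65
Aggregate via t-conorm [max(a, b)]: 0.65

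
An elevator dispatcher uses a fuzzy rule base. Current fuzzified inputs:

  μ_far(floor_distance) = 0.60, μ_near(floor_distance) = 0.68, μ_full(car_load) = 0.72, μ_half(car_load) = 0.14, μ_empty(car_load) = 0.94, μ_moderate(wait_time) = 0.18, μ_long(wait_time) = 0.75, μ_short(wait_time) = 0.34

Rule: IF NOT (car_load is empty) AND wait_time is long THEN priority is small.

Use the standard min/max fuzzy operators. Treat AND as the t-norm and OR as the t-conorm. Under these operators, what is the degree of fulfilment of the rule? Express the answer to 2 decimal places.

firing strength: ¬empty=1−0.94=0.06, long=0.75; AND[min(a, b)] → w = 0.06

0.06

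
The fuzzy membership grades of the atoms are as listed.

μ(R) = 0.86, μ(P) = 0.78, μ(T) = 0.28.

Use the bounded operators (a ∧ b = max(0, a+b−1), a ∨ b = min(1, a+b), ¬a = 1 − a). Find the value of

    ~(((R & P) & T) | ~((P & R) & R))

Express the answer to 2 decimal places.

0.50

R & P = max(0, a+b−1) on (0.86, 0.78) = 0.64
(R & P) & T = max(0, a+b−1) on (0.64, 0.28) = 0.00
P & R = max(0, a+b−1) on (0.78, 0.86) = 0.64
(P & R) & R = max(0, a+b−1) on (0.64, 0.86) = 0.50
~((P & R) & R) = 1 − 0.50 = 0.50
((R & P) & T) | ~((P & R) & R) = min(1, a+b) on (0.00, 0.50) = 0.50
~(((R & P) & T) | ~((P & R) & R)) = 1 − 0.50 = 0.50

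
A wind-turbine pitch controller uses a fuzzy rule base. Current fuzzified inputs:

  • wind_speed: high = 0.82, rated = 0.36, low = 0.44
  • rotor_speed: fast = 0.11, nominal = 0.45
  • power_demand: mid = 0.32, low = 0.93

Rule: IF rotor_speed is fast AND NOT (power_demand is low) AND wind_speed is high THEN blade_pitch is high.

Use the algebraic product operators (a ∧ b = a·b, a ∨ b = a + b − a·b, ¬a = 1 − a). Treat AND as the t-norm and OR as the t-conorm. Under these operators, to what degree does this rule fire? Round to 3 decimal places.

firing strength: fast=0.11, ¬low=1−0.93=0.07, high=0.82; AND[a·b] → w = 0.0063

0.006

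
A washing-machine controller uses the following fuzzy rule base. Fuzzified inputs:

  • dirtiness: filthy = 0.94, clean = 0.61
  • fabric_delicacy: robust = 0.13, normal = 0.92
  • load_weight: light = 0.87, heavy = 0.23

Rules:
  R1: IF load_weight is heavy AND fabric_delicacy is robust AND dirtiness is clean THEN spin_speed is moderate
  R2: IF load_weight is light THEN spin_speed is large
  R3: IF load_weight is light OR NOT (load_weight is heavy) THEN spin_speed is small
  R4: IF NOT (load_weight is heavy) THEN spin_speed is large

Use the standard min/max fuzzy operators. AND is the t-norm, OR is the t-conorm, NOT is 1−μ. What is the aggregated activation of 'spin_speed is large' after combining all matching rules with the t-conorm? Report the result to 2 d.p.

0.87

R1: heavy=0.23, robust=0.13, clean=0.61; AND[min(a, b)] → w = 0.13
R2: light=0.87 → w = 0.87
R3: light=0.87, ¬heavy=1−0.23=0.77; OR[max(a, b)] → w = 0.87
R4: ¬heavy=1−0.23=0.77 → w = 0.77
Rules with consequent 'large': {R2, R4} → strengths 0.87, 0.77
Aggregate via t-conorm [max(a, b)]: 0.87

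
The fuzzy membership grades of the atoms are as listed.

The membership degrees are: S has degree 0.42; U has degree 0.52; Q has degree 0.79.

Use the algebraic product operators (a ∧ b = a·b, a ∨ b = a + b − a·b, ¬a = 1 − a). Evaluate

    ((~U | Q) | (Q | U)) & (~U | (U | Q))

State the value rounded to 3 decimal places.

~U = 1 − 0.5200 = 0.4800
~U | Q = a + b − a·b on (0.4800, 0.7900) = 0.8908
Q | U = a + b − a·b on (0.7900, 0.5200) = 0.8992
(~U | Q) | (Q | U) = a + b − a·b on (0.8908, 0.8992) = 0.9890
~U = 1 − 0.5200 = 0.4800
U | Q = a + b − a·b on (0.5200, 0.7900) = 0.8992
~U | (U | Q) = a + b − a·b on (0.4800, 0.8992) = 0.9476
((~U | Q) | (Q | U)) & (~U | (U | Q)) = a·b on (0.9890, 0.9476) = 0.9372

0.937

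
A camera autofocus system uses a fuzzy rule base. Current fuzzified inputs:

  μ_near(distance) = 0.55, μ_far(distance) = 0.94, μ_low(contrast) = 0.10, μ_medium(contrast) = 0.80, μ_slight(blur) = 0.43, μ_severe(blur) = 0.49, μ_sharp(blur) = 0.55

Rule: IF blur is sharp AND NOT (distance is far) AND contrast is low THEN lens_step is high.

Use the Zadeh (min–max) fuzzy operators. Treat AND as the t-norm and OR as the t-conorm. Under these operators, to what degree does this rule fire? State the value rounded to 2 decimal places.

0.06

firing strength: sharp=0.55, ¬far=1−0.94=0.06, low=0.10; AND[min(a, b)] → w = 0.06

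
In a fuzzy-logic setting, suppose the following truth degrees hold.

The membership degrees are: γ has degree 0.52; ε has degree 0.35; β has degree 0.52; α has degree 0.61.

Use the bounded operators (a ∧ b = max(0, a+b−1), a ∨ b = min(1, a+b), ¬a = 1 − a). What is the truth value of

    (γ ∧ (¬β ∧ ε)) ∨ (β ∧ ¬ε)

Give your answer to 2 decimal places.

0.17

¬β = 1 − 0.52 = 0.48
¬β ∧ ε = max(0, a+b−1) on (0.48, 0.35) = 0.00
γ ∧ (¬β ∧ ε) = max(0, a+b−1) on (0.52, 0.00) = 0.00
¬ε = 1 − 0.35 = 0.65
β ∧ ¬ε = max(0, a+b−1) on (0.52, 0.65) = 0.17
(γ ∧ (¬β ∧ ε)) ∨ (β ∧ ¬ε) = min(1, a+b) on (0.00, 0.17) = 0.17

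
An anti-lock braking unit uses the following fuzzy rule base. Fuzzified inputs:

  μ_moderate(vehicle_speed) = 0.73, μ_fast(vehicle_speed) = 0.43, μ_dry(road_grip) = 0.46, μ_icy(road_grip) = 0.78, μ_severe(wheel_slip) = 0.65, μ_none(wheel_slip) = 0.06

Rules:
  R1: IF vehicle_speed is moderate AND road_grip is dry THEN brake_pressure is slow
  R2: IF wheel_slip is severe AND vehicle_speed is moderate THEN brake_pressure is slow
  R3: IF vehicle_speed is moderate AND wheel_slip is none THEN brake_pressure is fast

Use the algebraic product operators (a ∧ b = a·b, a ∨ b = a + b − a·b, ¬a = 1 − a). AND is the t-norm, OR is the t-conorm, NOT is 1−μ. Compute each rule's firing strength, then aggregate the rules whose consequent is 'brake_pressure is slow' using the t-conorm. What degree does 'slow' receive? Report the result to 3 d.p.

0.651

R1: moderate=0.73, dry=0.46; AND[a·b] → w = 0.3358
R2: severe=0.65, moderate=0.73; AND[a·b] → w = 0.4745
R3: moderate=0.73, none=0.06; AND[a·b] → w = 0.0438
Rules with consequent 'slow': {R1, R2} → strengths 0.3358, 0.4745
Aggregate via t-conorm [a + b − a·b]: 0.6510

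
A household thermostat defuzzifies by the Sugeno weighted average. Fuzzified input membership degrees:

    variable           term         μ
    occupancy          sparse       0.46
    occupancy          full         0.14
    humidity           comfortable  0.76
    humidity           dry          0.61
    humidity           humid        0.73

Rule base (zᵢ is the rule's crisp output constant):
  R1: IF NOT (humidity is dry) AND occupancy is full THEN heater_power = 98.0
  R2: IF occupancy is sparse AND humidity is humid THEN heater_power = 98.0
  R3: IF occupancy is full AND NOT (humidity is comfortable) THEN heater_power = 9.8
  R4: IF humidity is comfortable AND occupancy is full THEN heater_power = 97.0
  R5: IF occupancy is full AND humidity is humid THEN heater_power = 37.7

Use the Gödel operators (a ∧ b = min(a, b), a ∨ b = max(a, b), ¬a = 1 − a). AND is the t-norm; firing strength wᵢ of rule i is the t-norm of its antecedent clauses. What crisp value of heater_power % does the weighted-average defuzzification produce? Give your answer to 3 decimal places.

77.480

R1 (z=98.0): ¬dry=1−0.61=0.39, full=0.14; AND[min(a, b)] → w = 0.14
R2 (z=98.0): sparse=0.46, humid=0.73; AND[min(a, b)] → w = 0.46
R3 (z=9.8): full=0.14, ¬comfortable=1−0.76=0.24; AND[min(a, b)] → w = 0.14
R4 (z=97.0): comfortable=0.76, full=0.14; AND[min(a, b)] → w = 0.14
R5 (z=37.7): full=0.14, humid=0.73; AND[min(a, b)] → w = 0.14
Weighted average = (0.14·98.0 + 0.46·98.0 + 0.14·9.8 + 0.14·97.0 + 0.14·37.7) / (0.14 + 0.46 + 0.14 + 0.14 + 0.14)
  = 79.0300 / 1.0200 = 77.480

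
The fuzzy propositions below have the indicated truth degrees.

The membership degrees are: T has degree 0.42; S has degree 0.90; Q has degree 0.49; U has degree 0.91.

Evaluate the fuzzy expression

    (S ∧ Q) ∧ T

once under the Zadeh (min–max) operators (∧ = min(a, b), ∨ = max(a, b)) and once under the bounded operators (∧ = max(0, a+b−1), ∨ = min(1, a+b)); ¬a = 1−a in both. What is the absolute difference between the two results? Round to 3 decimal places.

Under Zadeh (min–max):
  S ∧ Q = min(a, b) on (0.90, 0.49) = 0.49
  (S ∧ Q) ∧ T = min(a, b) on (0.49, 0.42) = 0.42
  → value = 0.4200
Under bounded:
  S ∧ Q = max(0, a+b−1) on (0.90, 0.49) = 0.39
  (S ∧ Q) ∧ T = max(0, a+b−1) on (0.39, 0.42) = 0.00
  → value = 0.0000
|0.4200 − 0.0000| = 0.420

0.420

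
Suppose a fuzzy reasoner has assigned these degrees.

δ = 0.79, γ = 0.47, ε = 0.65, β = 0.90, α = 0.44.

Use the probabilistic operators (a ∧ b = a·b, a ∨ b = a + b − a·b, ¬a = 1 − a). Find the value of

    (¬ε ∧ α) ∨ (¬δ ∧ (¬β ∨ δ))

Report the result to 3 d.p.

¬ε = 1 − 0.6500 = 0.3500
¬ε ∧ α = a·b on (0.3500, 0.4400) = 0.1540
¬δ = 1 − 0.7900 = 0.2100
¬β = 1 − 0.9000 = 0.1000
¬β ∨ δ = a + b − a·b on (0.1000, 0.7900) = 0.8110
¬δ ∧ (¬β ∨ δ) = a·b on (0.2100, 0.8110) = 0.1703
(¬ε ∧ α) ∨ (¬δ ∧ (¬β ∨ δ)) = a + b − a·b on (0.1540, 0.1703) = 0.2981

0.298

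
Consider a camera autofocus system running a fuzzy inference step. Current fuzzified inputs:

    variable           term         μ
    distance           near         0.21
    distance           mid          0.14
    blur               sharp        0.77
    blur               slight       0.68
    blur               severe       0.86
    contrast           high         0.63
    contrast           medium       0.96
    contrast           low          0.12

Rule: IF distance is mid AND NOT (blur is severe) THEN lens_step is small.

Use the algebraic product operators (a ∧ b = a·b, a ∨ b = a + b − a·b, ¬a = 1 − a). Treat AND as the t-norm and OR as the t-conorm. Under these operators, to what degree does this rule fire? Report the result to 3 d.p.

0.020

firing strength: mid=0.14, ¬severe=1−0.86=0.14; AND[a·b] → w = 0.0196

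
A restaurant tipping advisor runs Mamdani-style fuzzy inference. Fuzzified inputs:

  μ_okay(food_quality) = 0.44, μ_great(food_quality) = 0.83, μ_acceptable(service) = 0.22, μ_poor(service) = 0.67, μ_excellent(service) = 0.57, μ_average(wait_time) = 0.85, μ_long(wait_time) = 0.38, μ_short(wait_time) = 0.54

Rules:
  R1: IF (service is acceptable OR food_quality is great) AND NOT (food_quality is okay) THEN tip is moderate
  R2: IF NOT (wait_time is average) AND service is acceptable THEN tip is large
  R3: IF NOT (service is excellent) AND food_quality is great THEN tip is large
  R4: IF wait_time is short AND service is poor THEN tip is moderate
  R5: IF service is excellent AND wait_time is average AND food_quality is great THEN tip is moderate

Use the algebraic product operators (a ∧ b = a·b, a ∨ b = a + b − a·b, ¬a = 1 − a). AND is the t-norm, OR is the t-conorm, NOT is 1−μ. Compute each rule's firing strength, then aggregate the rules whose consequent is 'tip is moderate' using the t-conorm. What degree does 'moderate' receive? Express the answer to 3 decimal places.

R1: (acceptable=0.22 OR great=0.83) = 0.8674; AND[a·b] with ¬okay=1−0.44=0.56 → w = 0.4857
R2: ¬average=1−0.85=0.15, acceptable=0.22; AND[a·b] → w = 0.0330
R3: ¬excellent=1−0.57=0.43, great=0.83; AND[a·b] → w = 0.3569
R4: short=0.54, poor=0.67; AND[a·b] → w = 0.3618
R5: excellent=0.57, average=0.85, great=0.83; AND[a·b] → w = 0.4021
Rules with consequent 'moderate': {R1, R4, R5} → strengths 0.4857, 0.3618, 0.4021
Aggregate via t-conorm [a + b − a·b]: 0.8038

0.804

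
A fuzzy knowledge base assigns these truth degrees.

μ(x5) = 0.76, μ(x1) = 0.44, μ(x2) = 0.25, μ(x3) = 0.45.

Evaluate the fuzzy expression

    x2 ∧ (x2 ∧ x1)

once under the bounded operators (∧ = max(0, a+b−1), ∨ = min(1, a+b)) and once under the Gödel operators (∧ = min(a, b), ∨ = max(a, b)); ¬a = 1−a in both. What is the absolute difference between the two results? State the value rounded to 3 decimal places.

Under bounded:
  x2 ∧ x1 = max(0, a+b−1) on (0.25, 0.44) = 0.00
  x2 ∧ (x2 ∧ x1) = max(0, a+b−1) on (0.25, 0.00) = 0.00
  → value = 0.0000
Under Gödel:
  x2 ∧ x1 = min(a, b) on (0.25, 0.44) = 0.25
  x2 ∧ (x2 ∧ x1) = min(a, b) on (0.25, 0.25) = 0.25
  → value = 0.2500
|0.0000 − 0.2500| = 0.250

0.250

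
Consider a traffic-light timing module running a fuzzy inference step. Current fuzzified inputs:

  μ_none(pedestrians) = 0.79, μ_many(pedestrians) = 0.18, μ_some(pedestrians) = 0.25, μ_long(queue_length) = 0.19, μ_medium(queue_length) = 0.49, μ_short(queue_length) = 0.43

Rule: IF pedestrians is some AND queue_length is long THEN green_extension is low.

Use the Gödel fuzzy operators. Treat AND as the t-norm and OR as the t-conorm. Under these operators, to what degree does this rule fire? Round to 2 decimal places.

0.19

firing strength: some=0.25, long=0.19; AND[min(a, b)] → w = 0.19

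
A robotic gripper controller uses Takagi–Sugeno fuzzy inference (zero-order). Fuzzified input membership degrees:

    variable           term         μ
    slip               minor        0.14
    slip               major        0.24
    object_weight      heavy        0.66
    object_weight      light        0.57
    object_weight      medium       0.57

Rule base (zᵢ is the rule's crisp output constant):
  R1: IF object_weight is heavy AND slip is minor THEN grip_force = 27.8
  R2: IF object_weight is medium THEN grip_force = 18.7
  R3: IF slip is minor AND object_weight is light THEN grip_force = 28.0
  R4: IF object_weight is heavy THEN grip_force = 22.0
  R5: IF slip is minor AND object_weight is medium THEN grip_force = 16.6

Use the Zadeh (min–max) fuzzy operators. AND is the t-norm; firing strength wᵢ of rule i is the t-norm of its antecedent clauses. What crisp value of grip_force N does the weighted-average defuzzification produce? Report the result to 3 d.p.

R1 (z=27.8): heavy=0.66, minor=0.14; AND[min(a, b)] → w = 0.14
R2 (z=18.7): medium=0.57 → w = 0.57
R3 (z=28.0): minor=0.14, light=0.57; AND[min(a, b)] → w = 0.14
R4 (z=22.0): heavy=0.66 → w = 0.66
R5 (z=16.6): minor=0.14, medium=0.57; AND[min(a, b)] → w = 0.14
Weighted average = (0.14·27.8 + 0.57·18.7 + 0.14·28.0 + 0.66·22.0 + 0.14·16.6) / (0.14 + 0.57 + 0.14 + 0.66 + 0.14)
  = 35.3150 / 1.6500 = 21.403

21.403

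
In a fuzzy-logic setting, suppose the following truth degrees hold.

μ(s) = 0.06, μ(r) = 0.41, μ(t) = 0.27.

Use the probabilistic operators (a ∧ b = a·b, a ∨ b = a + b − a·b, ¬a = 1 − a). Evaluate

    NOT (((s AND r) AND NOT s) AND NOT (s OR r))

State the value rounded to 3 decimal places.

s AND r = a·b on (0.0600, 0.4100) = 0.0246
NOT s = 1 − 0.0600 = 0.9400
(s AND r) AND NOT s = a·b on (0.0246, 0.9400) = 0.0231
s OR r = a + b − a·b on (0.0600, 0.4100) = 0.4454
NOT (s OR r) = 1 − 0.4454 = 0.5546
((s AND r) AND NOT s) AND NOT (s OR r) = a·b on (0.0231, 0.5546) = 0.0128
NOT (((s AND r) AND NOT s) AND NOT (s OR r)) = 1 − 0.0128 = 0.9872

0.987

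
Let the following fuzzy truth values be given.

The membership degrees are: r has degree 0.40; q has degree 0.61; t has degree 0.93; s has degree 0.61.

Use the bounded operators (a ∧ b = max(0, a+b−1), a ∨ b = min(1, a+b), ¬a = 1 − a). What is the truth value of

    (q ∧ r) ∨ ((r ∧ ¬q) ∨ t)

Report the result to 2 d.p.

q ∧ r = max(0, a+b−1) on (0.61, 0.40) = 0.01
¬q = 1 − 0.61 = 0.39
r ∧ ¬q = max(0, a+b−1) on (0.40, 0.39) = 0.00
(r ∧ ¬q) ∨ t = min(1, a+b) on (0.00, 0.93) = 0.93
(q ∧ r) ∨ ((r ∧ ¬q) ∨ t) = min(1, a+b) on (0.01, 0.93) = 0.94

0.94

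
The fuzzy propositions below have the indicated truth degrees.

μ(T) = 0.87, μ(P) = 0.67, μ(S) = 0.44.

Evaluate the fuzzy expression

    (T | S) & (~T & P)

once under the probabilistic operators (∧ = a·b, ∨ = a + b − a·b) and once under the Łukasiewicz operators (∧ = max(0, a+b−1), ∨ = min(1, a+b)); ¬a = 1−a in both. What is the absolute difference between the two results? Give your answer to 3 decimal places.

0.081

Under probabilistic:
  T | S = a + b − a·b on (0.8700, 0.4400) = 0.9272
  ~T = 1 − 0.8700 = 0.1300
  ~T & P = a·b on (0.1300, 0.6700) = 0.0871
  (T | S) & (~T & P) = a·b on (0.9272, 0.0871) = 0.0808
  → value = 0.0808
Under Łukasiewicz:
  T | S = min(1, a+b) on (0.87, 0.44) = 1.00
  ~T = 1 − 0.87 = 0.13
  ~T & P = max(0, a+b−1) on (0.13, 0.67) = 0.00
  (T | S) & (~T & P) = max(0, a+b−1) on (1.00, 0.00) = 0.00
  → value = 0.0000
|0.0808 − 0.0000| = 0.081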